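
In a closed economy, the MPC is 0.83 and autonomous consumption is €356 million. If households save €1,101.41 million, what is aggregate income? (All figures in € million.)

S = Y − C = -356 + 0.17Y
-356 + 0.17Y = 1101.41, so 0.17Y = 1457.41 and Y = 8573

Y = 8573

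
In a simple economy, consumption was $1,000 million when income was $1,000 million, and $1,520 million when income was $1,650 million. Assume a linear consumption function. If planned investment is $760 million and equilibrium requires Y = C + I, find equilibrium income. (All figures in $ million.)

Y = 4800

MPC = (1520 − 1000)/(1650 − 1000) = 520/650 = 0.8
a = 1000 − 0.8(1000) = 200
Equilibrium: Y = 200 + 0.8Y + 760
0.2Y = 960, so Y = 960/0.2 = 4800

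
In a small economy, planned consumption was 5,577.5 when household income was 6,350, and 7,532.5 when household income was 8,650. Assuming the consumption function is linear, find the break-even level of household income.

MPC = (7532.5 − 5577.5)/(8650 − 6350) = 1955/2300 = 0.85
a = 5577.5 − 0.85(6350) = 5577.5 − 5397.5 = 180
Break-even: Y = a/(1−MPC) = 180/0.15 = 1200

Y = 1200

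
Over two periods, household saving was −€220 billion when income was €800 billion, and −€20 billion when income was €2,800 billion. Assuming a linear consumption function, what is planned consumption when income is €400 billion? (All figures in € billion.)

C = 660

MPS = ΔS/ΔY = (-20 − (-220))/(2800 − 800) = 200/2000 = 0.1
MPC = 1 − MPS = 0.9
Autonomous saving = -220 − 0.1(800) = -300, so a = 300
C = 300 + 0.9(400) = 300 + 360 = 660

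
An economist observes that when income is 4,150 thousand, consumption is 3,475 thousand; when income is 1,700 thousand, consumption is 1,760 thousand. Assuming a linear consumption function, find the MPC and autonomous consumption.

MPC = 0.7; a = 570

MPC = ΔC/ΔY = (3475 − 1760)/(4150 − 1700) = 1715/2450 = 0.7
a = C − MPC·Y = 1760 − 0.7(1700) = 1760 − 1190 = 570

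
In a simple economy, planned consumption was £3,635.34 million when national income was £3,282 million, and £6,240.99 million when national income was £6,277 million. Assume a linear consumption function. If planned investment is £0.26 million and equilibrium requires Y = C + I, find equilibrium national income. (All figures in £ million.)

MPC = (6240.99 − 3635.34)/(6277 − 3282) = 2605.65/2995 = 0.87
a = 3635.34 − 0.87(3282) = 780
Equilibrium: Y = 780 + 0.87Y + 0.26
0.13Y = 780.26, so Y = 780.26/0.13 = 6002

Y = 6002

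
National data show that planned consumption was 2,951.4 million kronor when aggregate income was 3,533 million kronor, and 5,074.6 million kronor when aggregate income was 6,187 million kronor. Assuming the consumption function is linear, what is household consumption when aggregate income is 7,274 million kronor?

MPC = (5074.6 − 2951.4)/(6187 − 3533) = 2123.2/2654 = 0.8
a = 2951.4 − 0.8(3533) = 2951.4 − 2826.4 = 125
C = 125 + 0.8(7274) = 125 + 5819.2 = 5944.2

C = 5944.2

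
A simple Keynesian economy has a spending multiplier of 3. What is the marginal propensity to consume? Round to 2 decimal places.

k = 1/(1 − MPC), so 1 − MPC = 1/k = 1/3 = 0.3333
MPC = 1 − 0.3333 = 0.67

MPC = 0.67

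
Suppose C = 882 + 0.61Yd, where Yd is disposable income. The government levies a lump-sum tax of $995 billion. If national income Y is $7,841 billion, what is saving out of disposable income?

S = 1787.94

Yd = Y − T = 7841 − 995 = 6846
C = 882 + 0.61(6846) = 882 + 4176.06 = 5058.06
S = Yd − C = 6846 − 5058.06 = 1787.94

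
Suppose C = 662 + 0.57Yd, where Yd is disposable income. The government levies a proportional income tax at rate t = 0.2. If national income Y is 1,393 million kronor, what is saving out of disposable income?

Yd = (1 − 0.2)(1393) = 0.8(1393) = 1114.4
C = 662 + 0.57(1114.4) = 662 + 635.208 = 1297.208
S = Yd − C = 1114.4 − 1297.208 = -182.808

S = -182.808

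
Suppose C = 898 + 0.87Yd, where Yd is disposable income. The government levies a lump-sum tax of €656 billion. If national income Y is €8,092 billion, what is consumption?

Yd = Y − T = 8092 − 656 = 7436
C = 898 + 0.87(7436) = 898 + 6469.32 = 7367.32

C = 7367.32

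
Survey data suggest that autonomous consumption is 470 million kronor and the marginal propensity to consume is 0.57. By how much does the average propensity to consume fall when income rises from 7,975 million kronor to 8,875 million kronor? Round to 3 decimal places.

At Y = 7975: C = 470 + 0.57(7975) = 5015.75, APC = 5015.75/7975 = 0.6289
At Y = 8875: C = 5528.75, APC = 5528.75/8875 = 0.6230
Fall in APC = 0.6289 − 0.6230 = 0.0059 ≈ 0.006

ΔAPC = 0.006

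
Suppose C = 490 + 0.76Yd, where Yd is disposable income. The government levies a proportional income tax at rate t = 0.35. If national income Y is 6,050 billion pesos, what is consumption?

C = 3478.7

Yd = (1 − 0.35)(6050) = 0.65(6050) = 3932.5
C = 490 + 0.76(3932.5) = 490 + 2988.7 = 3478.7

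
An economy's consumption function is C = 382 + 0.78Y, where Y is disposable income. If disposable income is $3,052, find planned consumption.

C = 382 + 0.78(3052) = 382 + 2380.56 = 2762.56

C = 2762.56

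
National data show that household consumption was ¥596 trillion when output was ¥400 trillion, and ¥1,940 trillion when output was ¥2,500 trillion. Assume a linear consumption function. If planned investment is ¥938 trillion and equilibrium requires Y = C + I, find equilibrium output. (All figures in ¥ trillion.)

Y = 3550

MPC = (1940 − 596)/(2500 − 400) = 1344/2100 = 0.64
a = 596 − 0.64(400) = 340
Equilibrium: Y = 340 + 0.64Y + 938
0.36Y = 1278, so Y = 1278/0.36 = 3550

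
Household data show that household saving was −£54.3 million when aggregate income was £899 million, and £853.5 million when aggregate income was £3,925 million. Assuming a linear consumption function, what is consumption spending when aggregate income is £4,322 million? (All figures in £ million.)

C = 3349.4

MPS = ΔS/ΔY = (853.5 − (-54.3))/(3925 − 899) = 907.8/3026 = 0.3
MPC = 1 − MPS = 0.7
Autonomous saving = -54.3 − 0.3(899) = -324, so a = 324
C = 324 + 0.7(4322) = 324 + 3025.4 = 3349.4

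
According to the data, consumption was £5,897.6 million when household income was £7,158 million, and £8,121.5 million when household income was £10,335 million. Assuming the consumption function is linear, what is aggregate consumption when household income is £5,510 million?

C = 4744

MPC = (8121.5 − 5897.6)/(10335 − 7158) = 2223.9/3177 = 0.7
a = 5897.6 − 0.7(7158) = 5897.6 − 5010.6 = 887
C = 887 + 0.7(5510) = 887 + 3857 = 4744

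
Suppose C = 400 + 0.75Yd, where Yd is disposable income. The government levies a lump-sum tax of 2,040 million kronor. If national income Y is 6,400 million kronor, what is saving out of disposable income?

S = 690

Yd = Y − T = 6400 − 2040 = 4360
C = 400 + 0.75(4360) = 400 + 3270 = 3670
S = Yd − C = 4360 − 3670 = 690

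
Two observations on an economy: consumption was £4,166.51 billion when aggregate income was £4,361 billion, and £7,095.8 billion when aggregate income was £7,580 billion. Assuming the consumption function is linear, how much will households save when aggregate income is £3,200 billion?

MPC = (7095.8 − 4166.51)/(7580 − 4361) = 2929.29/3219 = 0.91
a = 4166.51 − 0.91(4361) = 4166.51 − 3968.51 = 198
C = 198 + 0.91(3200) = 3110
S = 3200 − 3110 = 90

S = 90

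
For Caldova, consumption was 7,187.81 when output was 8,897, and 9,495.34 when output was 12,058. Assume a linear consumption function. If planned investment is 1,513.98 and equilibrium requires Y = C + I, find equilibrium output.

Y = 8174

MPC = (9495.34 − 7187.81)/(12058 − 8897) = 2307.53/3161 = 0.73
a = 7187.81 − 0.73(8897) = 693
Equilibrium: Y = 693 + 0.73Y + 1513.98
0.27Y = 2206.98, so Y = 2206.98/0.27 = 8174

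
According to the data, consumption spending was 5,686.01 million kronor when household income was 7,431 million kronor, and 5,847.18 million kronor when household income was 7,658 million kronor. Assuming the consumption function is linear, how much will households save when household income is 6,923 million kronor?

MPC = (5847.18 − 5686.01)/(7658 − 7431) = 161.17/227 = 0.71
a = 5686.01 − 0.71(7431) = 5686.01 − 5276.01 = 410
C = 410 + 0.71(6923) = 5325.33
S = 6923 − 5325.33 = 1597.67

S = 1597.67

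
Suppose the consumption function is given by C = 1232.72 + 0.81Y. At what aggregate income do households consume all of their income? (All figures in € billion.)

Y = 6488

At break-even, C = Y: 1232.72 + 0.81Y = Y
0.19Y = 1232.72, so Y = 1232.72/0.19 = 6488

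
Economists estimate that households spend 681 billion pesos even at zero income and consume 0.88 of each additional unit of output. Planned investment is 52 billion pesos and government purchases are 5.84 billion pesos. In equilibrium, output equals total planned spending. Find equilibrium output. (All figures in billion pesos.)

Y = 6157

Y = C + I + G = 681 + 0.88Y + 52 + 5.84
Y − 0.88Y = 738.84
0.12Y = 738.84, so Y = 738.84/0.12 = 6157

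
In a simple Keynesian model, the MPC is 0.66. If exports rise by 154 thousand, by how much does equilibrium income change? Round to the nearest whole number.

The multiplier is 1/(1 − MPC) = 1/0.34.
ΔY = 154/0.34 = 452.94 ≈ 453

ΔY ≈ 453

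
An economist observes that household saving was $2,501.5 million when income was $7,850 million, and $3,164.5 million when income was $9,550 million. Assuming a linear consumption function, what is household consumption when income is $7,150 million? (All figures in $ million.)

MPS = ΔS/ΔY = (3164.5 − 2501.5)/(9550 − 7850) = 663/1700 = 0.39
MPC = 1 − MPS = 0.61
Autonomous saving = 2501.5 − 0.39(7850) = -560, so a = 560
C = 560 + 0.61(7150) = 560 + 4361.5 = 4921.5

C = 4921.5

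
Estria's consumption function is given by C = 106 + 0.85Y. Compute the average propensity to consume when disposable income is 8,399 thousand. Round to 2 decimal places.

C = 106 + 0.85(8399) = 7245.15
APC = C/Y = 7245.15/8399 = 0.86

APC = 0.86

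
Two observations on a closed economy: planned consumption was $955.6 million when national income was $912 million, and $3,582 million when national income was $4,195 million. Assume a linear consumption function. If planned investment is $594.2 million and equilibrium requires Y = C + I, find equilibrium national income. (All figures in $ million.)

Y = 4101

MPC = (3582 − 955.6)/(4195 − 912) = 2626.4/3283 = 0.8
a = 955.6 − 0.8(912) = 226
Equilibrium: Y = 226 + 0.8Y + 594.2
0.2Y = 820.2, so Y = 820.2/0.2 = 4101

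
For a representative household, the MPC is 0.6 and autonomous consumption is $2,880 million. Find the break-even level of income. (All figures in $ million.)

Y = 7200

At break-even, C = Y: 2880 + 0.6Y = Y
0.4Y = 2880, so Y = 2880/0.4 = 7200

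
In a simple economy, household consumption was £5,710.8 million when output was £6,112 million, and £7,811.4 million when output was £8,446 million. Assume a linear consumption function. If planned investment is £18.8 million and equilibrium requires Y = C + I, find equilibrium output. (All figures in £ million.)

MPC = (7811.4 − 5710.8)/(8446 − 6112) = 2100.6/2334 = 0.9
a = 5710.8 − 0.9(6112) = 210
Equilibrium: Y = 210 + 0.9Y + 18.8
0.1Y = 228.8, so Y = 228.8/0.1 = 2288

Y = 2288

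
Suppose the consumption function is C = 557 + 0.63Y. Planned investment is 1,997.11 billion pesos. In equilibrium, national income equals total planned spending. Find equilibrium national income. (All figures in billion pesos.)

Y = 6903

Y = C + I = 557 + 0.63Y + 1997.11
Y − 0.63Y = 2554.11
0.37Y = 2554.11, so Y = 2554.11/0.37 = 6903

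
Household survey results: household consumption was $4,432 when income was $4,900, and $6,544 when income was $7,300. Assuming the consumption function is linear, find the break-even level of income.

Y = 1000

MPC = (6544 − 4432)/(7300 − 4900) = 2112/2400 = 0.88
a = 4432 − 0.88(4900) = 4432 − 4312 = 120
Break-even: Y = a/(1−MPC) = 120/0.12 = 1000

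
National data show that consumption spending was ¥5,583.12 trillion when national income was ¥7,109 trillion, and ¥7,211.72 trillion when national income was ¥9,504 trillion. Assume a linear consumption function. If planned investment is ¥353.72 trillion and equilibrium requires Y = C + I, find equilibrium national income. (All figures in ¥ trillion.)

Y = 3446

MPC = (7211.72 − 5583.12)/(9504 − 7109) = 1628.6/2395 = 0.68
a = 5583.12 − 0.68(7109) = 749
Equilibrium: Y = 749 + 0.68Y + 353.72
0.32Y = 1102.72, so Y = 1102.72/0.32 = 3446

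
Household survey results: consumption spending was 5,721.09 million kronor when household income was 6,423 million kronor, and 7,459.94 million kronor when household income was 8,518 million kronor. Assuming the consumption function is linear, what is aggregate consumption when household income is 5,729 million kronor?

MPC = (7459.94 − 5721.09)/(8518 − 6423) = 1738.85/2095 = 0.83
a = 5721.09 − 0.83(6423) = 5721.09 − 5331.09 = 390
C = 390 + 0.83(5729) = 390 + 4755.07 = 5145.07

C = 5145.07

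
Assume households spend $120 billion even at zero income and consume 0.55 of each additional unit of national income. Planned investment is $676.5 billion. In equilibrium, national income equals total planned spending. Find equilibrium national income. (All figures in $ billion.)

Y = 1770

Y = C + I = 120 + 0.55Y + 676.5
Y − 0.55Y = 796.5
0.45Y = 796.5, so Y = 796.5/0.45 = 1770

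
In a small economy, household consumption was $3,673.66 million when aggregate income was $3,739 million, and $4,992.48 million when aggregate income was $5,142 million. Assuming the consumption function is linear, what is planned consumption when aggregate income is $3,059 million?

MPC = (4992.48 − 3673.66)/(5142 − 3739) = 1318.82/1403 = 0.94
a = 3673.66 − 0.94(3739) = 3673.66 − 3514.66 = 159
C = 159 + 0.94(3059) = 159 + 2875.46 = 3034.46

C = 3034.46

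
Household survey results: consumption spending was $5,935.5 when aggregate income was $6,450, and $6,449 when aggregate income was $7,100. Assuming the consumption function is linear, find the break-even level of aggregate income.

Y = 4000

MPC = (6449 − 5935.5)/(7100 − 6450) = 513.5/650 = 0.79
a = 5935.5 − 0.79(6450) = 5935.5 − 5095.5 = 840
Break-even: Y = a/(1−MPC) = 840/0.21 = 4000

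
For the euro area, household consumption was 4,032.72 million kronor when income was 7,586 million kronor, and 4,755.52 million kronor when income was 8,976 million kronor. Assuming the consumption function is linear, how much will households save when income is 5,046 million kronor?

MPC = (4755.52 − 4032.72)/(8976 − 7586) = 722.8/1390 = 0.52
a = 4032.72 − 0.52(7586) = 4032.72 − 3944.72 = 88
C = 88 + 0.52(5046) = 2711.92
S = 5046 − 2711.92 = 2334.08

S = 2334.08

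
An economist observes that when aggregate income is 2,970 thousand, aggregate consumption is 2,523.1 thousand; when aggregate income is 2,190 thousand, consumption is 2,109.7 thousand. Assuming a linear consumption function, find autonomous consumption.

a = 949

MPC = ΔC/ΔY = (2523.1 − 2109.7)/(2970 − 2190) = 413.4/780 = 0.53
a = C − MPC·Y = 2109.7 − 0.53(2190) = 2109.7 − 1160.7 = 949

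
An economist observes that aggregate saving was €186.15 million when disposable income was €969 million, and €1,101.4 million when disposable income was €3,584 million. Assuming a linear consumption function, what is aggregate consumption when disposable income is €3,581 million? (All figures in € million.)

C = 2480.65

MPS = ΔS/ΔY = (1101.4 − 186.15)/(3584 − 969) = 915.25/2615 = 0.35
MPC = 1 − MPS = 0.65
Autonomous saving = 186.15 − 0.35(969) = -153, so a = 153
C = 153 + 0.65(3581) = 153 + 2327.65 = 2480.65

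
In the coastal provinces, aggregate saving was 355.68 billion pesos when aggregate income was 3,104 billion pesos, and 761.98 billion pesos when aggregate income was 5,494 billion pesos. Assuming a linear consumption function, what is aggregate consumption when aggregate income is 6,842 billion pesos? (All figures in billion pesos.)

MPS = ΔS/ΔY = (761.98 − 355.68)/(5494 − 3104) = 406.3/2390 = 0.17
MPC = 1 − MPS = 0.83
Autonomous saving = 355.68 − 0.17(3104) = -172, so a = 172
C = 172 + 0.83(6842) = 172 + 5678.86 = 5850.86

C = 5850.86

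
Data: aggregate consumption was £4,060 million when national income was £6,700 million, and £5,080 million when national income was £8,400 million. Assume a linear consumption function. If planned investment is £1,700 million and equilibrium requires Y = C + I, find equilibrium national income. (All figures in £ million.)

MPC = (5080 − 4060)/(8400 − 6700) = 1020/1700 = 0.6
a = 4060 − 0.6(6700) = 40
Equilibrium: Y = 40 + 0.6Y + 1700
0.4Y = 1740, so Y = 1740/0.4 = 4350

Y = 4350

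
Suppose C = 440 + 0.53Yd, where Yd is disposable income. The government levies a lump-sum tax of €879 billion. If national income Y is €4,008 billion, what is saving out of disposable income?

S = 1030.63

Yd = Y − T = 4008 − 879 = 3129
C = 440 + 0.53(3129) = 440 + 1658.37 = 2098.37
S = Yd − C = 3129 − 2098.37 = 1030.63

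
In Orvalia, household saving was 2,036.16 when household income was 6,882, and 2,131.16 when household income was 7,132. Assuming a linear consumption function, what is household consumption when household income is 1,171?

MPS = ΔS/ΔY = (2131.16 − 2036.16)/(7132 − 6882) = 95/250 = 0.38
MPC = 1 − MPS = 0.62
Autonomous saving = 2036.16 − 0.38(6882) = -579, so a = 579
C = 579 + 0.62(1171) = 579 + 726.02 = 1305.02

C = 1305.02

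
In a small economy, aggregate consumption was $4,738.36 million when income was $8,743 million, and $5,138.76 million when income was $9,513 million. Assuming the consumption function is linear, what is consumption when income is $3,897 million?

MPC = (5138.76 − 4738.36)/(9513 − 8743) = 400.4/770 = 0.52
a = 4738.36 − 0.52(8743) = 4738.36 − 4546.36 = 192
C = 192 + 0.52(3897) = 192 + 2026.44 = 2218.44

C = 2218.44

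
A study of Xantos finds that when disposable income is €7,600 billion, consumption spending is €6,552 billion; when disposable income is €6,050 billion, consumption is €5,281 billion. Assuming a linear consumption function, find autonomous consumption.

a = 320

MPC = ΔC/ΔY = (6552 − 5281)/(7600 − 6050) = 1271/1550 = 0.82
a = C − MPC·Y = 5281 − 0.82(6050) = 5281 − 4961 = 320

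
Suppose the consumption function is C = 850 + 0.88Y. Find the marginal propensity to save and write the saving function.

MPS = 1 − MPC = 1 − 0.88 = 0.12
S = Y − C = -850 + 0.12Y

MPS = 0.12; S = -850 + 0.12Y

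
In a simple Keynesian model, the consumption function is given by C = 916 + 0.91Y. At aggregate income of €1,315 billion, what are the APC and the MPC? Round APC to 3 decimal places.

APC = 1.607; MPC = 0.91

MPC = 0.91 (the slope of the consumption function)
C = 916 + 0.91(1315) = 2112.65, so APC = 2112.65/1315 = 1.607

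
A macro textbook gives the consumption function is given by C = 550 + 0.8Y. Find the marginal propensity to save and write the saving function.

MPS = 1 − MPC = 1 − 0.8 = 0.2
S = Y − C = -550 + 0.2Y

MPS = 0.2; S = -550 + 0.2Y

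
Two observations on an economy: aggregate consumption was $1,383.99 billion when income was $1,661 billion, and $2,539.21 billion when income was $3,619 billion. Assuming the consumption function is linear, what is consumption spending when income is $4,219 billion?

MPC = (2539.21 − 1383.99)/(3619 − 1661) = 1155.22/1958 = 0.59
a = 1383.99 − 0.59(1661) = 1383.99 − 979.99 = 404
C = 404 + 0.59(4219) = 404 + 2489.21 = 2893.21

C = 2893.21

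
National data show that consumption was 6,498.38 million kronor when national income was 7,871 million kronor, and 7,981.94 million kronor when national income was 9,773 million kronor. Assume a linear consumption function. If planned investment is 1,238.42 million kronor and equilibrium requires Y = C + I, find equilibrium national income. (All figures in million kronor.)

Y = 7261

MPC = (7981.94 − 6498.38)/(9773 − 7871) = 1483.56/1902 = 0.78
a = 6498.38 − 0.78(7871) = 359
Equilibrium: Y = 359 + 0.78Y + 1238.42
0.22Y = 1597.42, so Y = 1597.42/0.22 = 7261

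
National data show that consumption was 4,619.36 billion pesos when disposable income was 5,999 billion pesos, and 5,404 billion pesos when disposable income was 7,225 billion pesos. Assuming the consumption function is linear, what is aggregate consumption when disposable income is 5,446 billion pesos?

MPC = (5404 − 4619.36)/(7225 − 5999) = 784.64/1226 = 0.64
a = 4619.36 − 0.64(5999) = 4619.36 − 3839.36 = 780
C = 780 + 0.64(5446) = 780 + 3485.44 = 4265.44

C = 4265.44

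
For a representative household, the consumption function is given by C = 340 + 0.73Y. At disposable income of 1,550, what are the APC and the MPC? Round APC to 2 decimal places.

MPC = 0.73 (the slope of the consumption function)
C = 340 + 0.73(1550) = 1471.5, so APC = 1471.5/1550 = 0.95

APC = 0.95; MPC = 0.73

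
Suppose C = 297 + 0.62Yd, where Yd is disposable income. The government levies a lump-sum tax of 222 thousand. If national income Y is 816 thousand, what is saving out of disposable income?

S = -71.28

Yd = Y − T = 816 − 222 = 594
C = 297 + 0.62(594) = 297 + 368.28 = 665.28
S = Yd − C = 594 − 665.28 = -71.28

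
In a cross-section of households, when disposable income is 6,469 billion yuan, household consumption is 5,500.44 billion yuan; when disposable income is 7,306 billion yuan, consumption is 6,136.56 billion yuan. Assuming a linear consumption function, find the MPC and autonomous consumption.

MPC = 0.76; a = 584

MPC = ΔC/ΔY = (6136.56 − 5500.44)/(7306 − 6469) = 636.12/837 = 0.76
a = C − MPC·Y = 5500.44 − 0.76(6469) = 5500.44 − 4916.44 = 584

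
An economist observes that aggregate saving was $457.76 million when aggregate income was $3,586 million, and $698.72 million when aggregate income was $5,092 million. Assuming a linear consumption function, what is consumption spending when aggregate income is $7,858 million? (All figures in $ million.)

C = 6716.72

MPS = ΔS/ΔY = (698.72 − 457.76)/(5092 − 3586) = 240.96/1506 = 0.16
MPC = 1 − MPS = 0.84
Autonomous saving = 457.76 − 0.16(3586) = -116, so a = 116
C = 116 + 0.84(7858) = 116 + 6600.72 = 6716.72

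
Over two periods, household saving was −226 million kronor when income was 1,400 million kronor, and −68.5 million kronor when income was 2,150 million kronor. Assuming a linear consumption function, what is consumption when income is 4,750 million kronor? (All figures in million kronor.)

C = 4272.5

MPS = ΔS/ΔY = (-68.5 − (-226))/(2150 − 1400) = 157.5/750 = 0.21
MPC = 1 − MPS = 0.79
Autonomous saving = -226 − 0.21(1400) = -520, so a = 520
C = 520 + 0.79(4750) = 520 + 3752.5 = 4272.5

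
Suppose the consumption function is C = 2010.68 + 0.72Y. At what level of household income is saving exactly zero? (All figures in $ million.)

At break-even, C = Y: 2010.68 + 0.72Y = Y
0.28Y = 2010.68, so Y = 2010.68/0.28 = 7181

Y = 7181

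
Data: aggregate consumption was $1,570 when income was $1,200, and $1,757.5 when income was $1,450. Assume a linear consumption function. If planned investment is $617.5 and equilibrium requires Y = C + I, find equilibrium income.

MPC = (1757.5 − 1570)/(1450 − 1200) = 187.5/250 = 0.75
a = 1570 − 0.75(1200) = 670
Equilibrium: Y = 670 + 0.75Y + 617.5
0.25Y = 1287.5, so Y = 1287.5/0.25 = 5150

Y = 5150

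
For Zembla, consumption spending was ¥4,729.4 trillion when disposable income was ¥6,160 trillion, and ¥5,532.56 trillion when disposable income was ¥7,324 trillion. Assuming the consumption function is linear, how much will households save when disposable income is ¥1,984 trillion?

S = 136.04

MPC = (5532.56 − 4729.4)/(7324 − 6160) = 803.16/1164 = 0.69
a = 4729.4 − 0.69(6160) = 4729.4 − 4250.4 = 479
C = 479 + 0.69(1984) = 1847.96
S = 1984 − 1847.96 = 136.04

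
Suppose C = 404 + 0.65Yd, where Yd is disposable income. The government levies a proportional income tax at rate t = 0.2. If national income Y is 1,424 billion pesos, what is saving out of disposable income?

S = -5.28

Yd = (1 − 0.2)(1424) = 0.8(1424) = 1139.2
C = 404 + 0.65(1139.2) = 404 + 740.48 = 1144.48
S = Yd − C = 1139.2 − 1144.48 = -5.28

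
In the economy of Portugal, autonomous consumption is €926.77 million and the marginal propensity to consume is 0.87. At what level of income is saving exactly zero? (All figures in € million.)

Y = 7129

At break-even, C = Y: 926.77 + 0.87Y = Y
0.13Y = 926.77, so Y = 926.77/0.13 = 7129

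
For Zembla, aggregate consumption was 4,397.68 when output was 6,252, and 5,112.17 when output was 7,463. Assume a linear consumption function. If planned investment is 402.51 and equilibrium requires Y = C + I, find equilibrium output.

Y = 2711

MPC = (5112.17 − 4397.68)/(7463 − 6252) = 714.49/1211 = 0.59
a = 4397.68 − 0.59(6252) = 709
Equilibrium: Y = 709 + 0.59Y + 402.51
0.41Y = 1111.51, so Y = 1111.51/0.41 = 2711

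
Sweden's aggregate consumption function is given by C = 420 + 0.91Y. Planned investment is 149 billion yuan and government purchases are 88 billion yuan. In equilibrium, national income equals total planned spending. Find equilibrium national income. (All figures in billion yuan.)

Y = 7300

Y = C + I + G = 420 + 0.91Y + 149 + 88
Y − 0.91Y = 657
0.09Y = 657, so Y = 657/0.09 = 7300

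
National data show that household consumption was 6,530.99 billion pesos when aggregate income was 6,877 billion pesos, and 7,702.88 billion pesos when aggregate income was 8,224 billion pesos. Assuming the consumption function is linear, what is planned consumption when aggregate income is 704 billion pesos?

MPC = (7702.88 − 6530.99)/(8224 − 6877) = 1171.89/1347 = 0.87
a = 6530.99 − 0.87(6877) = 6530.99 − 5982.99 = 548
C = 548 + 0.87(704) = 548 + 612.48 = 1160.48

C = 1160.48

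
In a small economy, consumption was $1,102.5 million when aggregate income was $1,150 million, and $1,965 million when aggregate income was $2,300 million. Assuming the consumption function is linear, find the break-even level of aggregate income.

MPC = (1965 − 1102.5)/(2300 − 1150) = 862.5/1150 = 0.75
a = 1102.5 − 0.75(1150) = 1102.5 − 862.5 = 240
Break-even: Y = a/(1−MPC) = 240/0.25 = 960

Y = 960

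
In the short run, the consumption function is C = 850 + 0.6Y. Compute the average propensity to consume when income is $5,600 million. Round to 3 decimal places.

C = 850 + 0.6(5600) = 4210
APC = C/Y = 4210/5600 = 0.752

APC = 0.752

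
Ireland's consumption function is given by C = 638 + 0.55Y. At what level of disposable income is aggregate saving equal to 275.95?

S = Y − C = -638 + 0.45Y
-638 + 0.45Y = 275.95, so 0.45Y = 913.95 and Y = 2031

Y = 2031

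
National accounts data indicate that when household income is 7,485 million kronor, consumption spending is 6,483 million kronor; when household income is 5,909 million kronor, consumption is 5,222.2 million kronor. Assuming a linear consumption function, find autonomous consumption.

MPC = ΔC/ΔY = (6483 − 5222.2)/(7485 − 5909) = 1260.8/1576 = 0.8
a = C − MPC·Y = 5222.2 − 0.8(5909) = 5222.2 − 4727.2 = 495

a = 495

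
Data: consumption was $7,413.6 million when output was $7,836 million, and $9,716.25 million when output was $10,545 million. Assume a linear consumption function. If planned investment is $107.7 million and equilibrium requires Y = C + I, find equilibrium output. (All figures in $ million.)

MPC = (9716.25 − 7413.6)/(10545 − 7836) = 2302.65/2709 = 0.85
a = 7413.6 − 0.85(7836) = 753
Equilibrium: Y = 753 + 0.85Y + 107.7
0.15Y = 860.7, so Y = 860.7/0.15 = 5738

Y = 5738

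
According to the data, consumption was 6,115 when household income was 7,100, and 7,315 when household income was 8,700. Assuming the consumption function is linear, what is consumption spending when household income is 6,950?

MPC = (7315 − 6115)/(8700 − 7100) = 1200/1600 = 0.75
a = 6115 − 0.75(7100) = 6115 − 5325 = 790
C = 790 + 0.75(6950) = 790 + 5212.5 = 6002.5

C = 6002.5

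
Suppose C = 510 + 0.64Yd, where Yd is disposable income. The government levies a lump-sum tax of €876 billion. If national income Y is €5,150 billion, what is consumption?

C = 3245.36

Yd = Y − T = 5150 − 876 = 4274
C = 510 + 0.64(4274) = 510 + 2735.36 = 3245.36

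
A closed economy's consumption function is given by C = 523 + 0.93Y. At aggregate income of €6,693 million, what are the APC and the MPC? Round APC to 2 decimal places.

MPC = 0.93 (the slope of the consumption function)
C = 523 + 0.93(6693) = 6747.49, so APC = 6747.49/6693 = 1.01

APC = 1.01; MPC = 0.93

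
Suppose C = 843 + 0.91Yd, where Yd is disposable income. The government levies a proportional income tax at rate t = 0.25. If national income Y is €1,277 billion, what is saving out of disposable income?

Yd = (1 − 0.25)(1277) = 0.75(1277) = 957.75
C = 843 + 0.91(957.75) = 843 + 871.5525 = 1714.5525
S = Yd − C = 957.75 − 1714.5525 = -756.8025

S = -756.8025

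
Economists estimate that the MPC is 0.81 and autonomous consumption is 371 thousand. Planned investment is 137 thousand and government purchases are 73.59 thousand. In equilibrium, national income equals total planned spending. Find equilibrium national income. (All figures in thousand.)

Y = 3061

Y = C + I + G = 371 + 0.81Y + 137 + 73.59
Y − 0.81Y = 581.59
0.19Y = 581.59, so Y = 581.59/0.19 = 3061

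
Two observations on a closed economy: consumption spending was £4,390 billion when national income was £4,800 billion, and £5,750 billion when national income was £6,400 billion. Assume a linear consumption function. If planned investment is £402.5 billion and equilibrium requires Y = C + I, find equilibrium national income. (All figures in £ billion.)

MPC = (5750 − 4390)/(6400 − 4800) = 1360/1600 = 0.85
a = 4390 − 0.85(4800) = 310
Equilibrium: Y = 310 + 0.85Y + 402.5
0.15Y = 712.5, so Y = 712.5/0.15 = 4750

Y = 4750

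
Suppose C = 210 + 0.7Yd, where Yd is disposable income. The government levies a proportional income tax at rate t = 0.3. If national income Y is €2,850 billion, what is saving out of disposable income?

Yd = (1 − 0.3)(2850) = 0.7(2850) = 1995
C = 210 + 0.7(1995) = 210 + 1396.5 = 1606.5
S = Yd − C = 1995 − 1606.5 = 388.5

S = 388.5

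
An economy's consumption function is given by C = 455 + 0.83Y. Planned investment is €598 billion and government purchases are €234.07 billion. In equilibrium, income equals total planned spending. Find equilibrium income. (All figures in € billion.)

Y = C + I + G = 455 + 0.83Y + 598 + 234.07
Y − 0.83Y = 1287.07
0.17Y = 1287.07, so Y = 1287.07/0.17 = 7571

Y = 7571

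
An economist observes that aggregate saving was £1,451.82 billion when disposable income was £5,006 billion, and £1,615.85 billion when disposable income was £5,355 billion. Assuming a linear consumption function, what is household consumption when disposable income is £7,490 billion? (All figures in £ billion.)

MPS = ΔS/ΔY = (1615.85 − 1451.82)/(5355 − 5006) = 164.03/349 = 0.47
MPC = 1 − MPS = 0.53
Autonomous saving = 1451.82 − 0.47(5006) = -901, so a = 901
C = 901 + 0.53(7490) = 901 + 3969.7 = 4870.7

C = 4870.7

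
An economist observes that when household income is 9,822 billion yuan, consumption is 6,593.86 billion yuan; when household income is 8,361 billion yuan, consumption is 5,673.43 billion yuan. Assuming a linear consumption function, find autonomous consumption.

a = 406

MPC = ΔC/ΔY = (6593.86 − 5673.43)/(9822 − 8361) = 920.43/1461 = 0.63
a = C − MPC·Y = 5673.43 − 0.63(8361) = 5673.43 − 5267.43 = 406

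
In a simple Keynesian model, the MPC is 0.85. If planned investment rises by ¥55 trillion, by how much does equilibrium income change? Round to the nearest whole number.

ΔY ≈ 367

The multiplier is 1/(1 − MPC) = 1/0.15.
ΔY = 55/0.15 = 366.67 ≈ 367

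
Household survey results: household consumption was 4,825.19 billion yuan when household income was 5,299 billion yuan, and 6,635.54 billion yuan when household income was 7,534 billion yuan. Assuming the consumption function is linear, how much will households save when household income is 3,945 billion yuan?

MPC = (6635.54 − 4825.19)/(7534 − 5299) = 1810.35/2235 = 0.81
a = 4825.19 − 0.81(5299) = 4825.19 − 4292.19 = 533
C = 533 + 0.81(3945) = 3728.45
S = 3945 − 3728.45 = 216.55

S = 216.55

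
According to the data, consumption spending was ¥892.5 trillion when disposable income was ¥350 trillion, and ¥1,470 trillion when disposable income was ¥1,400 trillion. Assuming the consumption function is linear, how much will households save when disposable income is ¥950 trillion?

S = -272.5

MPC = (1470 − 892.5)/(1400 − 350) = 577.5/1050 = 0.55
a = 892.5 − 0.55(350) = 892.5 − 192.5 = 700
C = 700 + 0.55(950) = 1222.5
S = 950 − 1222.5 = -272.5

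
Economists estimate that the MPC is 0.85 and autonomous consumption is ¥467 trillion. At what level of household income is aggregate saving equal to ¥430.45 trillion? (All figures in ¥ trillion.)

Y = 5983

S = Y − C = -467 + 0.15Y
-467 + 0.15Y = 430.45, so 0.15Y = 897.45 and Y = 5983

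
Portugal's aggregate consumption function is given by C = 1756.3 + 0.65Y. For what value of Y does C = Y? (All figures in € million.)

At break-even, C = Y: 1756.3 + 0.65Y = Y
0.35Y = 1756.3, so Y = 1756.3/0.35 = 5018

Y = 5018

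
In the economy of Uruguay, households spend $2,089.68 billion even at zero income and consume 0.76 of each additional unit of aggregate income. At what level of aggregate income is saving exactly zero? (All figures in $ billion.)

Y = 8707

At break-even, C = Y: 2089.68 + 0.76Y = Y
0.24Y = 2089.68, so Y = 2089.68/0.24 = 8707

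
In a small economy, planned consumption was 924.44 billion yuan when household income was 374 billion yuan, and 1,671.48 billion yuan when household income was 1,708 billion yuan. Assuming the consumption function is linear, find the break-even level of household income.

MPC = (1671.48 − 924.44)/(1708 − 374) = 747.04/1334 = 0.56
a = 924.44 − 0.56(374) = 924.44 − 209.44 = 715
Break-even: Y = a/(1−MPC) = 715/0.44 = 1625

Y = 1625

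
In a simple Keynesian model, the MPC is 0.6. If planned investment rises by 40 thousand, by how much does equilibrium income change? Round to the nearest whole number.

The multiplier is 1/(1 − MPC) = 1/0.4.
ΔY = 40/0.4 = 100.00 ≈ 100

ΔY ≈ 100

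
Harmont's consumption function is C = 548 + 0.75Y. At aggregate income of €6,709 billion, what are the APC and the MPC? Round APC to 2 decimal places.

MPC = 0.75 (the slope of the consumption function)
C = 548 + 0.75(6709) = 5579.75, so APC = 5579.75/6709 = 0.83

APC = 0.83; MPC = 0.75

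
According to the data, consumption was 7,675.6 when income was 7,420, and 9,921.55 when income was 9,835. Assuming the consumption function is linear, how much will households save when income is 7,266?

S = -266.38

MPC = (9921.55 − 7675.6)/(9835 − 7420) = 2245.95/2415 = 0.93
a = 7675.6 − 0.93(7420) = 7675.6 − 6900.6 = 775
C = 775 + 0.93(7266) = 7532.38
S = 7266 − 7532.38 = -266.38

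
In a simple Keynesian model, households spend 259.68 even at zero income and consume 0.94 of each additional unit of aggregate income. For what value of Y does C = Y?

Y = 4328

At break-even, C = Y: 259.68 + 0.94Y = Y
0.06Y = 259.68, so Y = 259.68/0.06 = 4328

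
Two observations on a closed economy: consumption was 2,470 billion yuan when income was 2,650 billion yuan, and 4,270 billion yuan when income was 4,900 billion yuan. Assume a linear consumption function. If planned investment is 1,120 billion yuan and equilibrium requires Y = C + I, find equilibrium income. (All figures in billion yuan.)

Y = 7350

MPC = (4270 − 2470)/(4900 − 2650) = 1800/2250 = 0.8
a = 2470 − 0.8(2650) = 350
Equilibrium: Y = 350 + 0.8Y + 1120
0.2Y = 1470, so Y = 1470/0.2 = 7350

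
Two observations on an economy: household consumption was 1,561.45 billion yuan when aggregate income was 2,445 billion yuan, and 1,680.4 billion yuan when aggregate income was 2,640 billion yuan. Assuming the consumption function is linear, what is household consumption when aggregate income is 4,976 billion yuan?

MPC = (1680.4 − 1561.45)/(2640 − 2445) = 118.95/195 = 0.61
a = 1561.45 − 0.61(2445) = 1561.45 − 1491.45 = 70
C = 70 + 0.61(4976) = 70 + 3035.36 = 3105.36

C = 3105.36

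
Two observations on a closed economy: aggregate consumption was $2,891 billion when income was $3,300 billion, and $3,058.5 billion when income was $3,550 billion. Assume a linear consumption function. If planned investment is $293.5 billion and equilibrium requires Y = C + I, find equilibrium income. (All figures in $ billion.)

Y = 2950

MPC = (3058.5 − 2891)/(3550 − 3300) = 167.5/250 = 0.67
a = 2891 − 0.67(3300) = 680
Equilibrium: Y = 680 + 0.67Y + 293.5
0.33Y = 973.5, so Y = 973.5/0.33 = 2950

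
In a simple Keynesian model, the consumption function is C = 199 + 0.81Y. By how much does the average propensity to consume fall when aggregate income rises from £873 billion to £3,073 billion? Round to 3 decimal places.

ΔAPC = 0.163

At Y = 873: C = 199 + 0.81(873) = 906.13, APC = 906.13/873 = 1.0379
At Y = 3073: C = 2688.13, APC = 2688.13/3073 = 0.8748
Fall in APC = 1.0379 − 0.8748 = 0.1631 ≈ 0.163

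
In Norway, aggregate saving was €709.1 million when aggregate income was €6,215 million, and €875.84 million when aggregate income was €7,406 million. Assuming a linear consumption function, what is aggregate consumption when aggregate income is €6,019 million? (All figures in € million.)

C = 5337.34

MPS = ΔS/ΔY = (875.84 − 709.1)/(7406 − 6215) = 166.74/1191 = 0.14
MPC = 1 − MPS = 0.86
Autonomous saving = 709.1 − 0.14(6215) = -161, so a = 161
C = 161 + 0.86(6019) = 161 + 5176.34 = 5337.34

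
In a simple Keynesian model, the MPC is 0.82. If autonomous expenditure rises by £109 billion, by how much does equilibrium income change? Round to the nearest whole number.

The multiplier is 1/(1 − MPC) = 1/0.18.
ΔY = 109/0.18 = 605.56 ≈ 606

ΔY ≈ 606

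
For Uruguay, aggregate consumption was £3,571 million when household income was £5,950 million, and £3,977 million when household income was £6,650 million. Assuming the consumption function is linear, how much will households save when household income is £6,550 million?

MPC = (3977 − 3571)/(6650 − 5950) = 406/700 = 0.58
a = 3571 − 0.58(5950) = 3571 − 3451 = 120
C = 120 + 0.58(6550) = 3919
S = 6550 − 3919 = 2631

S = 2631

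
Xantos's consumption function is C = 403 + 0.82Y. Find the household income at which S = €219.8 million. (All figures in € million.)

Y = 3460

S = Y − C = -403 + 0.18Y
-403 + 0.18Y = 219.8, so 0.18Y = 622.8 and Y = 3460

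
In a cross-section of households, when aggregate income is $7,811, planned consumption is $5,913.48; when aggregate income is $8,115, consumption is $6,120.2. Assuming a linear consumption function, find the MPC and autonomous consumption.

MPC = 0.68; a = 602

MPC = ΔC/ΔY = (6120.2 − 5913.48)/(8115 − 7811) = 206.72/304 = 0.68
a = C − MPC·Y = 5913.48 − 0.68(7811) = 5913.48 − 5311.48 = 602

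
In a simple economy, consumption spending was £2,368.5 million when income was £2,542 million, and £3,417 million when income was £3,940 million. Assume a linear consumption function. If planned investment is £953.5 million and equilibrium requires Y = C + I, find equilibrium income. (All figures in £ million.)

Y = 5662

MPC = (3417 − 2368.5)/(3940 − 2542) = 1048.5/1398 = 0.75
a = 2368.5 − 0.75(2542) = 462
Equilibrium: Y = 462 + 0.75Y + 953.5
0.25Y = 1415.5, so Y = 1415.5/0.25 = 5662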